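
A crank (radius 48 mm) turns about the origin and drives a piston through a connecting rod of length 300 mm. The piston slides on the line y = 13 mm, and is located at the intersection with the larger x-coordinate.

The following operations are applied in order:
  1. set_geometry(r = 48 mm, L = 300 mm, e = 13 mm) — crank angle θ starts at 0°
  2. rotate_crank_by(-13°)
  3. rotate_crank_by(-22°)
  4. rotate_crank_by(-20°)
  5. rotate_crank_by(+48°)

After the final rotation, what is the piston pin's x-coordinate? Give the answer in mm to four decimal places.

set_geometry: r = 48 mm, L = 300 mm, e = 13 mm; θ ← 0°
rotate_crank_by(-13°): θ ← 0° -13° = -13°
rotate_crank_by(-22°): θ ← -13° -22° = -35°
rotate_crank_by(-20°): θ ← -35° -20° = -55°
rotate_crank_by(+48°): θ ← -55° +48° = -7°
crank pin P = (r cos θ, r sin θ) = (47.642215, -5.849728)
h = r sin θ − e = -5.849728 − 13 = -18.849728
x = r cos θ + √(L² − h²) = 47.642215 + √(90000.0 − 355.3123) = 47.642215 + 299.407227 = 347.049443

347.0494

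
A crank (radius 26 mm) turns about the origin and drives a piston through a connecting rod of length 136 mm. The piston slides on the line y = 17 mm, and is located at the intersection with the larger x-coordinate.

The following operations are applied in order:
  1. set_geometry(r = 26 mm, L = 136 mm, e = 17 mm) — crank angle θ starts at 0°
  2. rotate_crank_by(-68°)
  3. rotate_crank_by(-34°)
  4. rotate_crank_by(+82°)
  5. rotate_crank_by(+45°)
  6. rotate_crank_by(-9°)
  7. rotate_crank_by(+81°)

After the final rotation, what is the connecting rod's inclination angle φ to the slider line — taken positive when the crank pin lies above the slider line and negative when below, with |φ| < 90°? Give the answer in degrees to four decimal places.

set_geometry: r = 26 mm, L = 136 mm, e = 17 mm; θ ← 0°
rotate_crank_by(-68°): θ ← 0° -68° = -68°
rotate_crank_by(-34°): θ ← -68° -34° = -102°
rotate_crank_by(+82°): θ ← -102° +82° = -20°
rotate_crank_by(+45°): θ ← -20° +45° = 25°
rotate_crank_by(-9°): θ ← 25° -9° = 16°
rotate_crank_by(+81°): θ ← 16° +81° = 97°
crank pin P = (r cos θ, r sin θ) = (-3.168603, 25.806200)
h = r sin θ − e = 25.806200 − 17 = 8.806200
sin φ = h / L = 8.806200 / 136 = 0.06475147
φ = arcsin(0.06475147) = 3.712583°

3.7126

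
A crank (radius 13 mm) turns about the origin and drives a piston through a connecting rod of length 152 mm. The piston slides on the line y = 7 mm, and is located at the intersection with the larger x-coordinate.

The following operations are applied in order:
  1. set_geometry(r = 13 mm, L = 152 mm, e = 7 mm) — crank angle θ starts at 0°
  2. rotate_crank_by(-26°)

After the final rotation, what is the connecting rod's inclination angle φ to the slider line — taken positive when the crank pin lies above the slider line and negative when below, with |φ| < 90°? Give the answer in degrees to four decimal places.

-4.7924

set_geometry: r = 13 mm, L = 152 mm, e = 7 mm; θ ← 0°
rotate_crank_by(-26°): θ ← 0° -26° = -26°
crank pin P = (r cos θ, r sin θ) = (11.684323, -5.698825)
h = r sin θ − e = -5.698825 − 7 = -12.698825
sin φ = h / L = -12.698825 / 152 = -0.08354490
φ = arcsin(-0.08354490) = -4.792356°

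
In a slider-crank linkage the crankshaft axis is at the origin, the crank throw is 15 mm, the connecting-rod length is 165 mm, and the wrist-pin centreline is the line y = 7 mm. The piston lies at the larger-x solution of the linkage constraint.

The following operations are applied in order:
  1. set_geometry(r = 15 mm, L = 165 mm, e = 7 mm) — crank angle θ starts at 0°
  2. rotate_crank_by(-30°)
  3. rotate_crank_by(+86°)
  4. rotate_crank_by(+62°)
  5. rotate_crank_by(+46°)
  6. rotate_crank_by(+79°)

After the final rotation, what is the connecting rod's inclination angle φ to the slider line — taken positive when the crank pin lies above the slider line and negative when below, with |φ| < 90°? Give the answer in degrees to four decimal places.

-7.0898

set_geometry: r = 15 mm, L = 165 mm, e = 7 mm; θ ← 0°
rotate_crank_by(-30°): θ ← 0° -30° = -30°
rotate_crank_by(+86°): θ ← -30° +86° = 56°
rotate_crank_by(+62°): θ ← 56° +62° = 118°
rotate_crank_by(+46°): θ ← 118° +46° = 164°
rotate_crank_by(+79°): θ ← 164° +79° = 243°
crank pin P = (r cos θ, r sin θ) = (-6.809857, -13.365098)
h = r sin θ − e = -13.365098 − 7 = -20.365098
sin φ = h / L = -20.365098 / 165 = -0.12342484
φ = arcsin(-0.12342484) = -7.089801°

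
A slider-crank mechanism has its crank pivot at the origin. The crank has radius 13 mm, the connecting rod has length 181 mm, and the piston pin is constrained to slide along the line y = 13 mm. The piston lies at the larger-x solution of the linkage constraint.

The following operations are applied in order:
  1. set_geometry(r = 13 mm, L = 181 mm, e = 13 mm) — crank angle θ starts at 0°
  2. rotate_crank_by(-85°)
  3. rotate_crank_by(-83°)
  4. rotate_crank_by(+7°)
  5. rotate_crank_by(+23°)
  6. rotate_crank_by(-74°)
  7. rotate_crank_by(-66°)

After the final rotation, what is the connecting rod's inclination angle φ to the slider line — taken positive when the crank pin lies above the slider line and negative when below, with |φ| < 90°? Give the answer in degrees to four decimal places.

-0.0400

set_geometry: r = 13 mm, L = 181 mm, e = 13 mm; θ ← 0°
rotate_crank_by(-85°): θ ← 0° -85° = -85°
rotate_crank_by(-83°): θ ← -85° -83° = -168°
rotate_crank_by(+7°): θ ← -168° +7° = -161°
rotate_crank_by(+23°): θ ← -161° +23° = -138°
rotate_crank_by(-74°): θ ← -138° -74° = -212°
rotate_crank_by(-66°): θ ← -212° -66° = -278°
crank pin P = (r cos θ, r sin θ) = (1.809250, 12.873485)
h = r sin θ − e = 12.873485 − 13 = -0.126515
sin φ = h / L = -0.126515 / 181 = -0.00069898
φ = arcsin(-0.00069898) = -0.040049°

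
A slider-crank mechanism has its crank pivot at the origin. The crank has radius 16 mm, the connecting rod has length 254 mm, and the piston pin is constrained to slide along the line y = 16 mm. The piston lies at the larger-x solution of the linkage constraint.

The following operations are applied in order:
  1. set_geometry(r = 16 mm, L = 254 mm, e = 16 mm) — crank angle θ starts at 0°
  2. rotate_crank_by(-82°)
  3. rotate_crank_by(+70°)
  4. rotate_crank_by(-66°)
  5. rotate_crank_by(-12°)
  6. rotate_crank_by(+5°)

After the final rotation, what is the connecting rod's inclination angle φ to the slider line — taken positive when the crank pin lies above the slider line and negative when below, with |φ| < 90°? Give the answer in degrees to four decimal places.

-7.2238

set_geometry: r = 16 mm, L = 254 mm, e = 16 mm; θ ← 0°
rotate_crank_by(-82°): θ ← 0° -82° = -82°
rotate_crank_by(+70°): θ ← -82° +70° = -12°
rotate_crank_by(-66°): θ ← -12° -66° = -78°
rotate_crank_by(-12°): θ ← -78° -12° = -90°
rotate_crank_by(+5°): θ ← -90° +5° = -85°
crank pin P = (r cos θ, r sin θ) = (1.394492, -15.939115)
h = r sin θ − e = -15.939115 − 16 = -31.939115
sin φ = h / L = -31.939115 / 254 = -0.12574455
φ = arcsin(-0.12574455) = -7.223755°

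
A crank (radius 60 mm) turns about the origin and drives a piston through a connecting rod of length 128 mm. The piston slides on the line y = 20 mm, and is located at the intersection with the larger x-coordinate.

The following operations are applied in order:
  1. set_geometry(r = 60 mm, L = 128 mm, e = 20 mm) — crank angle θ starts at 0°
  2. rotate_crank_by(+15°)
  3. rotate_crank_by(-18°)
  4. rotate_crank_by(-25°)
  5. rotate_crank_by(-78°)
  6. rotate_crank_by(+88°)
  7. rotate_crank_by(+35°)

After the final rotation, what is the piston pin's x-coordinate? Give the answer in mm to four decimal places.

set_geometry: r = 60 mm, L = 128 mm, e = 20 mm; θ ← 0°
rotate_crank_by(+15°): θ ← 0° +15° = 15°
rotate_crank_by(-18°): θ ← 15° -18° = -3°
rotate_crank_by(-25°): θ ← -3° -25° = -28°
rotate_crank_by(-78°): θ ← -28° -78° = -106°
rotate_crank_by(+88°): θ ← -106° +88° = -18°
rotate_crank_by(+35°): θ ← -18° +35° = 17°
crank pin P = (r cos θ, r sin θ) = (57.378285, 17.542302)
h = r sin θ − e = 17.542302 − 20 = -2.457698
x = r cos θ + √(L² − h²) = 57.378285 + √(16384.0 − 6.0403) = 57.378285 + 127.976403 = 185.354688

185.3547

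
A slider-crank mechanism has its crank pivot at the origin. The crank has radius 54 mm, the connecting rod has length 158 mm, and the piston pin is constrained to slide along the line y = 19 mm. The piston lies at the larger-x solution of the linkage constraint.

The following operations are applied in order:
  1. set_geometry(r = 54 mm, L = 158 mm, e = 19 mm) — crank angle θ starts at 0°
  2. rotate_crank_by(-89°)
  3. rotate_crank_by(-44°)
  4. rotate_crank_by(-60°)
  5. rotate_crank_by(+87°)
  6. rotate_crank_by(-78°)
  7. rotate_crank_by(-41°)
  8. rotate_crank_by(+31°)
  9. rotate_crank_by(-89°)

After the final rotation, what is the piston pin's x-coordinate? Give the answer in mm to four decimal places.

set_geometry: r = 54 mm, L = 158 mm, e = 19 mm; θ ← 0°
rotate_crank_by(-89°): θ ← 0° -89° = -89°
rotate_crank_by(-44°): θ ← -89° -44° = -133°
rotate_crank_by(-60°): θ ← -133° -60° = -193°
rotate_crank_by(+87°): θ ← -193° +87° = -106°
rotate_crank_by(-78°): θ ← -106° -78° = -184°
rotate_crank_by(-41°): θ ← -184° -41° = -225°
rotate_crank_by(+31°): θ ← -225° +31° = -194°
rotate_crank_by(-89°): θ ← -194° -89° = -283°
crank pin P = (r cos θ, r sin θ) = (12.147357, 52.615983)
h = r sin θ − e = 52.615983 − 19 = 33.615983
x = r cos θ + √(L² − h²) = 12.147357 + √(24964.0 − 1130.0343) = 12.147357 + 154.382530 = 166.529887

166.5299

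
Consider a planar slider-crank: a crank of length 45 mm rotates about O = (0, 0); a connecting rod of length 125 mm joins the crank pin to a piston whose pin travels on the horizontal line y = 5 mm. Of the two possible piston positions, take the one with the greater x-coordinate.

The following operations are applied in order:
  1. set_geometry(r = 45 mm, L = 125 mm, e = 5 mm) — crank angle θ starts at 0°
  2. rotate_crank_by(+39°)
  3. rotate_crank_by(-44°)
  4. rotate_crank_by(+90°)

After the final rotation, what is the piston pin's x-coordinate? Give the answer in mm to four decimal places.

122.4069

set_geometry: r = 45 mm, L = 125 mm, e = 5 mm; θ ← 0°
rotate_crank_by(+39°): θ ← 0° +39° = 39°
rotate_crank_by(-44°): θ ← 39° -44° = -5°
rotate_crank_by(+90°): θ ← -5° +90° = 85°
crank pin P = (r cos θ, r sin θ) = (3.922008, 44.828761)
h = r sin θ − e = 44.828761 − 5 = 39.828761
x = r cos θ + √(L² − h²) = 3.922008 + √(15625.0 − 1586.3302) = 3.922008 + 118.484893 = 122.406901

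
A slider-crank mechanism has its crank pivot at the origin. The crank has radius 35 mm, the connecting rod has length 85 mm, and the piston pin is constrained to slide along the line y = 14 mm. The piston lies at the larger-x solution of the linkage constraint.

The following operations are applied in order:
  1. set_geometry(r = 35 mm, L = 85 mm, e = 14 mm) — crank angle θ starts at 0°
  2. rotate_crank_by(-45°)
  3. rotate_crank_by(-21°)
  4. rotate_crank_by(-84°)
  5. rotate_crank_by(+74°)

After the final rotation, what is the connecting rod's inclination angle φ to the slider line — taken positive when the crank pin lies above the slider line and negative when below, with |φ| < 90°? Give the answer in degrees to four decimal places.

set_geometry: r = 35 mm, L = 85 mm, e = 14 mm; θ ← 0°
rotate_crank_by(-45°): θ ← 0° -45° = -45°
rotate_crank_by(-21°): θ ← -45° -21° = -66°
rotate_crank_by(-84°): θ ← -66° -84° = -150°
rotate_crank_by(+74°): θ ← -150° +74° = -76°
crank pin P = (r cos θ, r sin θ) = (8.467266, -33.960350)
h = r sin θ − e = -33.960350 − 14 = -47.960350
sin φ = h / L = -47.960350 / 85 = -0.56423942
φ = arcsin(-0.56423942) = -34.349492°

-34.3495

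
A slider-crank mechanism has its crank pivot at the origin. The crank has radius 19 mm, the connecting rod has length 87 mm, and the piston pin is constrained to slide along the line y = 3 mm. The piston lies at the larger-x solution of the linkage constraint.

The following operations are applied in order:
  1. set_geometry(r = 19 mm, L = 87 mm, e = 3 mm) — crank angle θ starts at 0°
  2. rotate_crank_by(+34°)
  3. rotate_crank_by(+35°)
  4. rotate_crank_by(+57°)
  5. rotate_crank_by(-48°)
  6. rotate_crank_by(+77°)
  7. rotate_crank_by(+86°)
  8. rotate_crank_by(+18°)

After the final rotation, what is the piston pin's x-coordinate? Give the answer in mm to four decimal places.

80.6375

set_geometry: r = 19 mm, L = 87 mm, e = 3 mm; θ ← 0°
rotate_crank_by(+34°): θ ← 0° +34° = 34°
rotate_crank_by(+35°): θ ← 34° +35° = 69°
rotate_crank_by(+57°): θ ← 69° +57° = 126°
rotate_crank_by(-48°): θ ← 126° -48° = 78°
rotate_crank_by(+77°): θ ← 78° +77° = 155°
rotate_crank_by(+86°): θ ← 155° +86° = 241°
rotate_crank_by(+18°): θ ← 241° +18° = 259°
crank pin P = (r cos θ, r sin θ) = (-3.625371, -18.650916)
h = r sin θ − e = -18.650916 − 3 = -21.650916
x = r cos θ + √(L² − h²) = -3.625371 + √(7569.0 − 468.7622) = -3.625371 + 84.262909 = 80.637538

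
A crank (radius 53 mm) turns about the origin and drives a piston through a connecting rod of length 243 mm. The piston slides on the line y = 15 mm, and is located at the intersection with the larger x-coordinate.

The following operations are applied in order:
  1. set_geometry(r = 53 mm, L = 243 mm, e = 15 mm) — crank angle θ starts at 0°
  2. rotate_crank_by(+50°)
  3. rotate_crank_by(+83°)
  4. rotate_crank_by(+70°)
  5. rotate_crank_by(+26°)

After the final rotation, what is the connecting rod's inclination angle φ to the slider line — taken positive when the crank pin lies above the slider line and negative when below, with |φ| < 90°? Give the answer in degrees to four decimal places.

set_geometry: r = 53 mm, L = 243 mm, e = 15 mm; θ ← 0°
rotate_crank_by(+50°): θ ← 0° +50° = 50°
rotate_crank_by(+83°): θ ← 50° +83° = 133°
rotate_crank_by(+70°): θ ← 133° +70° = 203°
rotate_crank_by(+26°): θ ← 203° +26° = 229°
crank pin P = (r cos θ, r sin θ) = (-34.771129, -39.999608)
h = r sin θ − e = -39.999608 − 15 = -54.999608
sin φ = h / L = -54.999608 / 243 = -0.22633583
φ = arcsin(-0.22633583) = -13.081442°

-13.0814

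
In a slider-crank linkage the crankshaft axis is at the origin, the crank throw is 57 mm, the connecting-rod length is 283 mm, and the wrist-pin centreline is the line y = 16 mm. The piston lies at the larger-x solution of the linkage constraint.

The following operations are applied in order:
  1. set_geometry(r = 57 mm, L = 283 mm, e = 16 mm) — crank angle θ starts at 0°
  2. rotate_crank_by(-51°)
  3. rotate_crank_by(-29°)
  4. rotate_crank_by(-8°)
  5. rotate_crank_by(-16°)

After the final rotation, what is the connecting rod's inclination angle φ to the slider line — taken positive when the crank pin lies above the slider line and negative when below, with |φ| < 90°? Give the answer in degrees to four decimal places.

-14.5940

set_geometry: r = 57 mm, L = 283 mm, e = 16 mm; θ ← 0°
rotate_crank_by(-51°): θ ← 0° -51° = -51°
rotate_crank_by(-29°): θ ← -51° -29° = -80°
rotate_crank_by(-8°): θ ← -80° -8° = -88°
rotate_crank_by(-16°): θ ← -88° -16° = -104°
crank pin P = (r cos θ, r sin θ) = (-13.789548, -55.306856)
h = r sin θ − e = -55.306856 − 16 = -71.306856
sin φ = h / L = -71.306856 / 283 = -0.25196769
φ = arcsin(-0.25196769) = -14.593981°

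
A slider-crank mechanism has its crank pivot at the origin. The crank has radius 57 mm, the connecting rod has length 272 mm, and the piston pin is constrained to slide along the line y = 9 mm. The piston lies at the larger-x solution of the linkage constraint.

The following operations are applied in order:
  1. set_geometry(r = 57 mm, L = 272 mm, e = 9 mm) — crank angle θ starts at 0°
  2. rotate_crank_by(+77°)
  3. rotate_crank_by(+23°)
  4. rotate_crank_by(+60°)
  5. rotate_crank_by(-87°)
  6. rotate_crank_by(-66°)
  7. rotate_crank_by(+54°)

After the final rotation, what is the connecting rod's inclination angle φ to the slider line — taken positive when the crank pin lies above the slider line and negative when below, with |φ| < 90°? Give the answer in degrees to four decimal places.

set_geometry: r = 57 mm, L = 272 mm, e = 9 mm; θ ← 0°
rotate_crank_by(+77°): θ ← 0° +77° = 77°
rotate_crank_by(+23°): θ ← 77° +23° = 100°
rotate_crank_by(+60°): θ ← 100° +60° = 160°
rotate_crank_by(-87°): θ ← 160° -87° = 73°
rotate_crank_by(-66°): θ ← 73° -66° = 7°
rotate_crank_by(+54°): θ ← 7° +54° = 61°
crank pin P = (r cos θ, r sin θ) = (27.634148, 49.853323)
h = r sin θ − e = 49.853323 − 9 = 40.853323
sin φ = h / L = 40.853323 / 272 = 0.15019604
φ = arcsin(0.15019604) = 8.638288°

8.6383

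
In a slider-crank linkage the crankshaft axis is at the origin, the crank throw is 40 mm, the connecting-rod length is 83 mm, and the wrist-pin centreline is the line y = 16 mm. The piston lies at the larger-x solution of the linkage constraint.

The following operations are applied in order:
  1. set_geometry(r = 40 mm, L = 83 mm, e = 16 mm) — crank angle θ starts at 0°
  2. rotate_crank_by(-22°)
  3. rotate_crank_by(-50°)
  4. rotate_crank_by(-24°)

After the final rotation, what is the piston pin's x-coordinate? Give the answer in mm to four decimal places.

set_geometry: r = 40 mm, L = 83 mm, e = 16 mm; θ ← 0°
rotate_crank_by(-22°): θ ← 0° -22° = -22°
rotate_crank_by(-50°): θ ← -22° -50° = -72°
rotate_crank_by(-24°): θ ← -72° -24° = -96°
crank pin P = (r cos θ, r sin θ) = (-4.181139, -39.780876)
h = r sin θ − e = -39.780876 − 16 = -55.780876
x = r cos θ + √(L² − h²) = -4.181139 + √(6889.0 − 3111.5061) = -4.181139 + 61.461320 = 57.280182

57.2802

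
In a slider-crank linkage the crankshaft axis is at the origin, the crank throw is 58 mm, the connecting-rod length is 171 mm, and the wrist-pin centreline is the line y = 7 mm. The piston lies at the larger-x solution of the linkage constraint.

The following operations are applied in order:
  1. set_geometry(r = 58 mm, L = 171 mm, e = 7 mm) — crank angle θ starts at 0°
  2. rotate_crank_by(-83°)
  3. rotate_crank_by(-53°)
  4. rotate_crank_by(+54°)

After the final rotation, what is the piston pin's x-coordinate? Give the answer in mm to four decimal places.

166.4673

set_geometry: r = 58 mm, L = 171 mm, e = 7 mm; θ ← 0°
rotate_crank_by(-83°): θ ← 0° -83° = -83°
rotate_crank_by(-53°): θ ← -83° -53° = -136°
rotate_crank_by(+54°): θ ← -136° +54° = -82°
crank pin P = (r cos θ, r sin θ) = (8.072040, -57.435548)
h = r sin θ − e = -57.435548 − 7 = -64.435548
x = r cos θ + √(L² − h²) = 8.072040 + √(29241.0 − 4151.9398) = 8.072040 + 158.395266 = 166.467305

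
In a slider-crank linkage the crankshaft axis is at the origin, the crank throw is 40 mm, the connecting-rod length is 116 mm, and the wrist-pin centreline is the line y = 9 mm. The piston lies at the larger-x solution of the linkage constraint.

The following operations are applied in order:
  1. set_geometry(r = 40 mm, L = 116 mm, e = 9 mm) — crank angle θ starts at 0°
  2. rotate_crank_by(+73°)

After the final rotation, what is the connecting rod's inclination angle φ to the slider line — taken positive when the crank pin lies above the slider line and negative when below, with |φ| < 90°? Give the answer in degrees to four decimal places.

14.6062

set_geometry: r = 40 mm, L = 116 mm, e = 9 mm; θ ← 0°
rotate_crank_by(+73°): θ ← 0° +73° = 73°
crank pin P = (r cos θ, r sin θ) = (11.694868, 38.252190)
h = r sin θ − e = 38.252190 − 9 = 29.252190
sin φ = h / L = 29.252190 / 116 = 0.25217405
φ = arcsin(0.25217405) = 14.606199°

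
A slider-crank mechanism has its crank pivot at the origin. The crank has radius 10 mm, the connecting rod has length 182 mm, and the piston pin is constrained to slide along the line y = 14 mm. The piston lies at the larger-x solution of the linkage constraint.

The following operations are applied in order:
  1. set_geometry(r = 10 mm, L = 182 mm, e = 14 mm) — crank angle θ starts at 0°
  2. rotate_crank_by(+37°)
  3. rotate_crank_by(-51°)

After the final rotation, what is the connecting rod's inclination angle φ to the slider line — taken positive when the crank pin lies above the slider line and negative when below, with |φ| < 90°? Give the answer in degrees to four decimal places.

set_geometry: r = 10 mm, L = 182 mm, e = 14 mm; θ ← 0°
rotate_crank_by(+37°): θ ← 0° +37° = 37°
rotate_crank_by(-51°): θ ← 37° -51° = -14°
crank pin P = (r cos θ, r sin θ) = (9.702957, -2.419219)
h = r sin θ − e = -2.419219 − 14 = -16.419219
sin φ = h / L = -16.419219 / 182 = -0.09021549
φ = arcsin(-0.09021549) = -5.176004°

-5.1760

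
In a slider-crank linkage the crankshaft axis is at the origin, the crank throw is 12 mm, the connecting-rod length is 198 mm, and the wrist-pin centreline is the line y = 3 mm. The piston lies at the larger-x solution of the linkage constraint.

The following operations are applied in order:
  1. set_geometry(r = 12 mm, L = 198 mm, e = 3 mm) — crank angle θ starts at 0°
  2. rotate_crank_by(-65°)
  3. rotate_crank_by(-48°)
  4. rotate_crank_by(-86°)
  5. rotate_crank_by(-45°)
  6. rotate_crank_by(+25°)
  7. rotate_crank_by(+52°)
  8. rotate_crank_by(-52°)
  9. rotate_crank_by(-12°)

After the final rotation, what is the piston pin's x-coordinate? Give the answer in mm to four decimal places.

190.3471

set_geometry: r = 12 mm, L = 198 mm, e = 3 mm; θ ← 0°
rotate_crank_by(-65°): θ ← 0° -65° = -65°
rotate_crank_by(-48°): θ ← -65° -48° = -113°
rotate_crank_by(-86°): θ ← -113° -86° = -199°
rotate_crank_by(-45°): θ ← -199° -45° = -244°
rotate_crank_by(+25°): θ ← -244° +25° = -219°
rotate_crank_by(+52°): θ ← -219° +52° = -167°
rotate_crank_by(-52°): θ ← -167° -52° = -219°
rotate_crank_by(-12°): θ ← -219° -12° = -231°
crank pin P = (r cos θ, r sin θ) = (-7.551845, 9.325752)
h = r sin θ − e = 9.325752 − 3 = 6.325752
x = r cos θ + √(L² − h²) = -7.551845 + √(39204.0 − 40.0151) = -7.551845 + 197.898926 = 190.347081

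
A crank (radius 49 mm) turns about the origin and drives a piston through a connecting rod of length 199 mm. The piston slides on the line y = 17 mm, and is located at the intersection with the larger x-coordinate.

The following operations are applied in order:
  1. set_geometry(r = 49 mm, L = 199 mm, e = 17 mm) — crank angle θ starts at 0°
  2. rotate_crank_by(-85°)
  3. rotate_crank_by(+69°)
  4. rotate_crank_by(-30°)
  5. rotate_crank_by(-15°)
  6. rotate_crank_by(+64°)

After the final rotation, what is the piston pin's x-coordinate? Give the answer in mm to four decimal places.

set_geometry: r = 49 mm, L = 199 mm, e = 17 mm; θ ← 0°
rotate_crank_by(-85°): θ ← 0° -85° = -85°
rotate_crank_by(+69°): θ ← -85° +69° = -16°
rotate_crank_by(-30°): θ ← -16° -30° = -46°
rotate_crank_by(-15°): θ ← -46° -15° = -61°
rotate_crank_by(+64°): θ ← -61° +64° = 3°
crank pin P = (r cos θ, r sin θ) = (48.932847, 2.564462)
h = r sin θ − e = 2.564462 − 17 = -14.435538
x = r cos θ + √(L² − h²) = 48.932847 + √(39601.0 − 208.3848) = 48.932847 + 198.475730 = 247.408577

247.4086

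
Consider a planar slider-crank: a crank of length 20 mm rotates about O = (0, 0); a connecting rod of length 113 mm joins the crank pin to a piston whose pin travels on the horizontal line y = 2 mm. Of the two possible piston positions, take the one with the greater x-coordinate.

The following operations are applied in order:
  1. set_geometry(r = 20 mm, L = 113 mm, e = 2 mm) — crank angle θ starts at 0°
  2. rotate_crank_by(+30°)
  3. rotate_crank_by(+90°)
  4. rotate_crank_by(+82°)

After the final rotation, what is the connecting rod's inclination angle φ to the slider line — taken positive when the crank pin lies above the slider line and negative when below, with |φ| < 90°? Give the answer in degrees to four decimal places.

set_geometry: r = 20 mm, L = 113 mm, e = 2 mm; θ ← 0°
rotate_crank_by(+30°): θ ← 0° +30° = 30°
rotate_crank_by(+90°): θ ← 30° +90° = 120°
rotate_crank_by(+82°): θ ← 120° +82° = 202°
crank pin P = (r cos θ, r sin θ) = (-18.543677, -7.492132)
h = r sin θ − e = -7.492132 − 2 = -9.492132
sin φ = h / L = -9.492132 / 113 = -0.08400117
φ = arcsin(-0.08400117) = -4.818591°

-4.8186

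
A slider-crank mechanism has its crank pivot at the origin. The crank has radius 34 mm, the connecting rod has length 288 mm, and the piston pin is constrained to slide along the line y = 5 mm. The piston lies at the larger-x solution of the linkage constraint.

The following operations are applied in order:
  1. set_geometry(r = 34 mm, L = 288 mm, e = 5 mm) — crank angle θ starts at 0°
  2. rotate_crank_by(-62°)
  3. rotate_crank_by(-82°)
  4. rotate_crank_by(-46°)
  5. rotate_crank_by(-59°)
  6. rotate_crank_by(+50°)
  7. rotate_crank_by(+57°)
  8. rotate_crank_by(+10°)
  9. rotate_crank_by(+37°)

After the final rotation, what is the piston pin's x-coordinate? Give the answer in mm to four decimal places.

set_geometry: r = 34 mm, L = 288 mm, e = 5 mm; θ ← 0°
rotate_crank_by(-62°): θ ← 0° -62° = -62°
rotate_crank_by(-82°): θ ← -62° -82° = -144°
rotate_crank_by(-46°): θ ← -144° -46° = -190°
rotate_crank_by(-59°): θ ← -190° -59° = -249°
rotate_crank_by(+50°): θ ← -249° +50° = -199°
rotate_crank_by(+57°): θ ← -199° +57° = -142°
rotate_crank_by(+10°): θ ← -142° +10° = -132°
rotate_crank_by(+37°): θ ← -132° +37° = -95°
crank pin P = (r cos θ, r sin θ) = (-2.963295, -33.870620)
h = r sin θ − e = -33.870620 − 5 = -38.870620
x = r cos θ + √(L² − h²) = -2.963295 + √(82944.0 − 1510.9251) = -2.963295 + 285.364810 = 282.401515

282.4015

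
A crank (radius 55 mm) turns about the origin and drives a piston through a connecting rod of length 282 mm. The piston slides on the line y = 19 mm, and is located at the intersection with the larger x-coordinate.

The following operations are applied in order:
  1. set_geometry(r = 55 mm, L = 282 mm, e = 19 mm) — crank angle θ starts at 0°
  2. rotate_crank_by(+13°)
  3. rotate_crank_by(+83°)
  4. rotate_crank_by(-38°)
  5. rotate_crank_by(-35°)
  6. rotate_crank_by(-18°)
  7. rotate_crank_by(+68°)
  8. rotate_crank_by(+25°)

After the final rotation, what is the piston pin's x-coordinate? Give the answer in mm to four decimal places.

set_geometry: r = 55 mm, L = 282 mm, e = 19 mm; θ ← 0°
rotate_crank_by(+13°): θ ← 0° +13° = 13°
rotate_crank_by(+83°): θ ← 13° +83° = 96°
rotate_crank_by(-38°): θ ← 96° -38° = 58°
rotate_crank_by(-35°): θ ← 58° -35° = 23°
rotate_crank_by(-18°): θ ← 23° -18° = 5°
rotate_crank_by(+68°): θ ← 5° +68° = 73°
rotate_crank_by(+25°): θ ← 73° +25° = 98°
crank pin P = (r cos θ, r sin θ) = (-7.654521, 54.464744)
h = r sin θ − e = 54.464744 − 19 = 35.464744
x = r cos θ + √(L² − h²) = -7.654521 + √(79524.0 − 1257.7481) = -7.654521 + 279.761062 = 272.106542

272.1065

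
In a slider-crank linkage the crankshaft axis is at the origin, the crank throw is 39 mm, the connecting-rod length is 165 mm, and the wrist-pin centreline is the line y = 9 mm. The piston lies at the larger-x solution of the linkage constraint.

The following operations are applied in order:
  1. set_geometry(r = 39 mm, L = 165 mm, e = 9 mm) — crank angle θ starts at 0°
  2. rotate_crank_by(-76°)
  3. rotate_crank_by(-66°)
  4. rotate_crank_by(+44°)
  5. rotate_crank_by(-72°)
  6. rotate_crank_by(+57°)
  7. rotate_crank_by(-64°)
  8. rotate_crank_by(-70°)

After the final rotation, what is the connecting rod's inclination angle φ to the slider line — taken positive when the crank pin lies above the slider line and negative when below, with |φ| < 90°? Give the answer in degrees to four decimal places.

set_geometry: r = 39 mm, L = 165 mm, e = 9 mm; θ ← 0°
rotate_crank_by(-76°): θ ← 0° -76° = -76°
rotate_crank_by(-66°): θ ← -76° -66° = -142°
rotate_crank_by(+44°): θ ← -142° +44° = -98°
rotate_crank_by(-72°): θ ← -98° -72° = -170°
rotate_crank_by(+57°): θ ← -170° +57° = -113°
rotate_crank_by(-64°): θ ← -113° -64° = -177°
rotate_crank_by(-70°): θ ← -177° -70° = -247°
crank pin P = (r cos θ, r sin θ) = (-15.238514, 35.899689)
h = r sin θ − e = 35.899689 − 9 = 26.899689
sin φ = h / L = 26.899689 / 165 = 0.16302842
φ = arcsin(0.16302842) = 9.382720°

9.3827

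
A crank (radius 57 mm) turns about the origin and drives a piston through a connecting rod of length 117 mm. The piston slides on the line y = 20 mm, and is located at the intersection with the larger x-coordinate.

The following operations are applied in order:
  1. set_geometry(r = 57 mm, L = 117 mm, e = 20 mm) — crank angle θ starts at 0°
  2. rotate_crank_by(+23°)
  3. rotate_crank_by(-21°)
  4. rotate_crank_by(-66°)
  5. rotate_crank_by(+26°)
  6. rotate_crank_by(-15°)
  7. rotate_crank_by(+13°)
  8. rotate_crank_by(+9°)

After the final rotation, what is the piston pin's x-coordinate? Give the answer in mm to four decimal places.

set_geometry: r = 57 mm, L = 117 mm, e = 20 mm; θ ← 0°
rotate_crank_by(+23°): θ ← 0° +23° = 23°
rotate_crank_by(-21°): θ ← 23° -21° = 2°
rotate_crank_by(-66°): θ ← 2° -66° = -64°
rotate_crank_by(+26°): θ ← -64° +26° = -38°
rotate_crank_by(-15°): θ ← -38° -15° = -53°
rotate_crank_by(+13°): θ ← -53° +13° = -40°
rotate_crank_by(+9°): θ ← -40° +9° = -31°
crank pin P = (r cos θ, r sin θ) = (48.858536, -29.357170)
h = r sin θ − e = -29.357170 − 20 = -49.357170
x = r cos θ + √(L² − h²) = 48.858536 + √(13689.0 − 2436.1303) = 48.858536 + 106.079544 = 154.938081

154.9381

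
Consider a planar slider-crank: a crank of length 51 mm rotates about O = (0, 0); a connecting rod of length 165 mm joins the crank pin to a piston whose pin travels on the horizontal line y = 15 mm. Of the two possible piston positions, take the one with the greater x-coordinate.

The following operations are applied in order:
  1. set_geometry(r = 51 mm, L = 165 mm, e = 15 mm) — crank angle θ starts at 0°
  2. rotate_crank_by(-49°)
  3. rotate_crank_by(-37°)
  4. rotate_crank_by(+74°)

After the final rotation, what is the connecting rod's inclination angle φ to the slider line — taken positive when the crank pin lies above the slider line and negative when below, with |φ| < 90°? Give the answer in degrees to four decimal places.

set_geometry: r = 51 mm, L = 165 mm, e = 15 mm; θ ← 0°
rotate_crank_by(-49°): θ ← 0° -49° = -49°
rotate_crank_by(-37°): θ ← -49° -37° = -86°
rotate_crank_by(+74°): θ ← -86° +74° = -12°
crank pin P = (r cos θ, r sin θ) = (49.885528, -10.603496)
h = r sin θ − e = -10.603496 − 15 = -25.603496
sin φ = h / L = -25.603496 / 165 = -0.15517270
φ = arcsin(-0.15517270) = -8.926813°

-8.9268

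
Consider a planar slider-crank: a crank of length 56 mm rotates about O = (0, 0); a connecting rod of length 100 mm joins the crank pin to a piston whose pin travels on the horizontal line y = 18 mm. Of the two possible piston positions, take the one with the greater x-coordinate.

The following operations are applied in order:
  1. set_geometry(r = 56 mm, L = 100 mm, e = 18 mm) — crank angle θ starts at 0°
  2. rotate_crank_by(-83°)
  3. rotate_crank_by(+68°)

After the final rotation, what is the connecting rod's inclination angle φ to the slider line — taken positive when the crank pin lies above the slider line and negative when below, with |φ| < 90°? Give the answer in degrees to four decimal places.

set_geometry: r = 56 mm, L = 100 mm, e = 18 mm; θ ← 0°
rotate_crank_by(-83°): θ ← 0° -83° = -83°
rotate_crank_by(+68°): θ ← -83° +68° = -15°
crank pin P = (r cos θ, r sin θ) = (54.091846, -14.493867)
h = r sin θ − e = -14.493867 − 18 = -32.493867
sin φ = h / L = -32.493867 / 100 = -0.32493867
φ = arcsin(-0.32493867) = -18.961859°

-18.9619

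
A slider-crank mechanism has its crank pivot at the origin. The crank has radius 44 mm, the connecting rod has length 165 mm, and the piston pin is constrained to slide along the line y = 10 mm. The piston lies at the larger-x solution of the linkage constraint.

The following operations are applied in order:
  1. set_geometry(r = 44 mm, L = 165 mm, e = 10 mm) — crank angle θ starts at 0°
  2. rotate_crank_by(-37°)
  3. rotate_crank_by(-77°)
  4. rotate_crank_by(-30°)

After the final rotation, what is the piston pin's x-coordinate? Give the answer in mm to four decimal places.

set_geometry: r = 44 mm, L = 165 mm, e = 10 mm; θ ← 0°
rotate_crank_by(-37°): θ ← 0° -37° = -37°
rotate_crank_by(-77°): θ ← -37° -77° = -114°
rotate_crank_by(-30°): θ ← -114° -30° = -144°
crank pin P = (r cos θ, r sin θ) = (-35.596748, -25.862551)
h = r sin θ − e = -25.862551 − 10 = -35.862551
x = r cos θ + √(L² − h²) = -35.596748 + √(27225.0 − 1286.1226) = -35.596748 + 161.055510 = 125.458763

125.4588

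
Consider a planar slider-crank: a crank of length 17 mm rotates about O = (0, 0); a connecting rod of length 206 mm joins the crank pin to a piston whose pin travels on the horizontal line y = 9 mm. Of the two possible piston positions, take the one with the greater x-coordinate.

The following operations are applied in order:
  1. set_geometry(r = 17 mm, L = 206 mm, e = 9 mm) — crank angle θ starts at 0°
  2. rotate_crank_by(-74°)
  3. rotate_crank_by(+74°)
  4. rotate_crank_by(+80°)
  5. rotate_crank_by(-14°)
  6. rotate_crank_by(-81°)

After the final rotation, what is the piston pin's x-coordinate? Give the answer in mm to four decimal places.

221.9845

set_geometry: r = 17 mm, L = 206 mm, e = 9 mm; θ ← 0°
rotate_crank_by(-74°): θ ← 0° -74° = -74°
rotate_crank_by(+74°): θ ← -74° +74° = 0°
rotate_crank_by(+80°): θ ← 0° +80° = 80°
rotate_crank_by(-14°): θ ← 80° -14° = 66°
rotate_crank_by(-81°): θ ← 66° -81° = -15°
crank pin P = (r cos θ, r sin θ) = (16.420739, -4.399924)
h = r sin θ − e = -4.399924 − 9 = -13.399924
x = r cos θ + √(L² − h²) = 16.420739 + √(42436.0 − 179.5580) = 16.420739 + 205.563718 = 221.984457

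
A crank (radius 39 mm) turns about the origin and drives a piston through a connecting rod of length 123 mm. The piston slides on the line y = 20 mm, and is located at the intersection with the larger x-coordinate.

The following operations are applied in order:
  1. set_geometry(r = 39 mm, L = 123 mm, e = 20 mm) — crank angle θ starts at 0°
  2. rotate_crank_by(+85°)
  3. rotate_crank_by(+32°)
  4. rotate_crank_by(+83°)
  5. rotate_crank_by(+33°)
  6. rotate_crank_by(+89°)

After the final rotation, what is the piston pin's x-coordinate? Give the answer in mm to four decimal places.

set_geometry: r = 39 mm, L = 123 mm, e = 20 mm; θ ← 0°
rotate_crank_by(+85°): θ ← 0° +85° = 85°
rotate_crank_by(+32°): θ ← 85° +32° = 117°
rotate_crank_by(+83°): θ ← 117° +83° = 200°
rotate_crank_by(+33°): θ ← 200° +33° = 233°
rotate_crank_by(+89°): θ ← 233° +89° = 322°
crank pin P = (r cos θ, r sin θ) = (30.732419, -24.010798)
h = r sin θ − e = -24.010798 − 20 = -44.010798
x = r cos θ + √(L² − h²) = 30.732419 + √(15129.0 − 1936.9503) = 30.732419 + 114.856648 = 145.589068

145.5891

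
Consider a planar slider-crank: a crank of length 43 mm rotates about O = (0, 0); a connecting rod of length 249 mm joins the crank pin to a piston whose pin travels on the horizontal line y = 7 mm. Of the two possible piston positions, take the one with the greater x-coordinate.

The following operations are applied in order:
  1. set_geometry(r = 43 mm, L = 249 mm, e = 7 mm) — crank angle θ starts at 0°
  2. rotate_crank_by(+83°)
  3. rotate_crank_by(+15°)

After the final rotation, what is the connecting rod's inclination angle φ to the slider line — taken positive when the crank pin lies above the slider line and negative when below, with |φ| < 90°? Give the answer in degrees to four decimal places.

set_geometry: r = 43 mm, L = 249 mm, e = 7 mm; θ ← 0°
rotate_crank_by(+83°): θ ← 0° +83° = 83°
rotate_crank_by(+15°): θ ← 83° +15° = 98°
crank pin P = (r cos θ, r sin θ) = (-5.984443, 42.581527)
h = r sin θ − e = 42.581527 − 7 = 35.581527
sin φ = h / L = 35.581527 / 249 = 0.14289770
φ = arcsin(0.14289770) = 8.215558°

8.2156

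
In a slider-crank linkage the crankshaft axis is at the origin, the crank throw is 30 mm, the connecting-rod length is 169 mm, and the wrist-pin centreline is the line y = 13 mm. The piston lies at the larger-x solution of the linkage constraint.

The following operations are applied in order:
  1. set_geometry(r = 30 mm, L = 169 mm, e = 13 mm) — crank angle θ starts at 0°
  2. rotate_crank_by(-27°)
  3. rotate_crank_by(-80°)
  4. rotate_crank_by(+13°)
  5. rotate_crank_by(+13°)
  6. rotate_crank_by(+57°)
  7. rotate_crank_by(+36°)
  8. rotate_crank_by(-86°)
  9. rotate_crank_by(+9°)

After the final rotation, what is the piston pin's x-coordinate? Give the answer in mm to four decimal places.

set_geometry: r = 30 mm, L = 169 mm, e = 13 mm; θ ← 0°
rotate_crank_by(-27°): θ ← 0° -27° = -27°
rotate_crank_by(-80°): θ ← -27° -80° = -107°
rotate_crank_by(+13°): θ ← -107° +13° = -94°
rotate_crank_by(+13°): θ ← -94° +13° = -81°
rotate_crank_by(+57°): θ ← -81° +57° = -24°
rotate_crank_by(+36°): θ ← -24° +36° = 12°
rotate_crank_by(-86°): θ ← 12° -86° = -74°
rotate_crank_by(+9°): θ ← -74° +9° = -65°
crank pin P = (r cos θ, r sin θ) = (12.678548, -27.189234)
h = r sin θ − e = -27.189234 − 13 = -40.189234
x = r cos θ + √(L² − h²) = 12.678548 + √(28561.0 − 1615.1745) = 12.678548 + 164.151837 = 176.830385

176.8304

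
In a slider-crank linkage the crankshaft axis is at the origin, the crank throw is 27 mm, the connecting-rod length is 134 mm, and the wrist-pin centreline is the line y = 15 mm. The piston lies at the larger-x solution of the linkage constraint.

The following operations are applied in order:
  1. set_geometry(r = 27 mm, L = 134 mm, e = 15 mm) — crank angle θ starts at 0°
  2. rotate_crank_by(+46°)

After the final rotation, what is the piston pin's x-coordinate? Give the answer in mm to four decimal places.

set_geometry: r = 27 mm, L = 134 mm, e = 15 mm; θ ← 0°
rotate_crank_by(+46°): θ ← 0° +46° = 46°
crank pin P = (r cos θ, r sin θ) = (18.755776, 19.422175)
h = r sin θ − e = 19.422175 − 15 = 4.422175
x = r cos θ + √(L² − h²) = 18.755776 + √(17956.0 − 19.5556) = 18.755776 + 133.927011 = 152.682787

152.6828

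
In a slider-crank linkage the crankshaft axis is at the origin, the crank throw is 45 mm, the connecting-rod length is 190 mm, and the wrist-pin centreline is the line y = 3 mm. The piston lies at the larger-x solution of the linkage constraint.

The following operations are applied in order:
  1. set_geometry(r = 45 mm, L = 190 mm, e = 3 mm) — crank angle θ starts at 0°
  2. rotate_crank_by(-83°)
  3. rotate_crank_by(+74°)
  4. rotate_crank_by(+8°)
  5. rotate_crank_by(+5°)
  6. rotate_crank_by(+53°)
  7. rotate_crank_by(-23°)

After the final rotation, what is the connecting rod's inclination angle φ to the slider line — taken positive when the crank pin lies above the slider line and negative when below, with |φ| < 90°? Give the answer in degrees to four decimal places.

6.6989

set_geometry: r = 45 mm, L = 190 mm, e = 3 mm; θ ← 0°
rotate_crank_by(-83°): θ ← 0° -83° = -83°
rotate_crank_by(+74°): θ ← -83° +74° = -9°
rotate_crank_by(+8°): θ ← -9° +8° = -1°
rotate_crank_by(+5°): θ ← -1° +5° = 4°
rotate_crank_by(+53°): θ ← 4° +53° = 57°
rotate_crank_by(-23°): θ ← 57° -23° = 34°
crank pin P = (r cos θ, r sin θ) = (37.306691, 25.163681)
h = r sin θ − e = 25.163681 − 3 = 22.163681
sin φ = h / L = 22.163681 / 190 = 0.11665095
φ = arcsin(0.11665095) = 6.698859°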